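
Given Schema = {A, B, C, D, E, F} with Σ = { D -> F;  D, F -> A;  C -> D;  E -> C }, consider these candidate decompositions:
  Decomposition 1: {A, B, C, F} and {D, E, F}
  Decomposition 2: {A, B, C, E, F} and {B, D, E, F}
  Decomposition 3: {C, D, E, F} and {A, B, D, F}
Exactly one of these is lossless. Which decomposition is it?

Decomposition 1: common = {F}, closure = {F} → lossy.
Decomposition 2: common = {B, E, F}, closure = {A, B, C, D, E, F} → lossless.
Decomposition 3: common = {D, F}, closure = {A, D, F} → lossy.

Decomposition 2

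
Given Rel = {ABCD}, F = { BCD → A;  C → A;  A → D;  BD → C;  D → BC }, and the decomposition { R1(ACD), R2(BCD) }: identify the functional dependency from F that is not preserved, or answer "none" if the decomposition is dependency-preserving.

BCD → A: restricted closure across fragments reaches A.
C → A lies within R1.
A → D lies within R1.
BD → C lies within R2.
D → BC lies within R2.
Every dependency is enforceable on the fragments, so the decomposition is dependency-preserving.

none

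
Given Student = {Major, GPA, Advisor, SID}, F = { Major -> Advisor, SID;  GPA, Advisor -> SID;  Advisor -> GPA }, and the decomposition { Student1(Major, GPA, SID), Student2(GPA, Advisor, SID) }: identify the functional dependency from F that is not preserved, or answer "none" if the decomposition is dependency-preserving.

Check Major → Advisor, SID: no single fragment contains all of {Major, Advisor, SID}, and the restricted closure of {Major} across the fragments never reaches {Advisor, SID}.
GPA, Advisor → SID is preserved.
Advisor → GPA is preserved.

Major -> Advisor, SID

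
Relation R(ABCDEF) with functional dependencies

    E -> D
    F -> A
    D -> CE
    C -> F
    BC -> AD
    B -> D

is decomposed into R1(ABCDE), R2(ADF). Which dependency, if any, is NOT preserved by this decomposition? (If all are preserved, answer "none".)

C -> F

Check C → F: no single fragment contains all of {CF}, and the restricted closure of {C} across the fragments never reaches {F}.
E → D is preserved.
F → A is preserved.
D → CE is preserved.
BC → AD is preserved.
B → D is preserved.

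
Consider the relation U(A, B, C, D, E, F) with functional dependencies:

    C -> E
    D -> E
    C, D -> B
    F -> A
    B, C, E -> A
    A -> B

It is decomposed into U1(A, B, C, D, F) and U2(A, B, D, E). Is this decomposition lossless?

Yes

Common attributes: U1 ∩ U2 = {A, B, D}.
Closure of {A, B, D}: D → E applies, adding E. So (A, B, D)⁺ = {A, B, D, E}.
This closure contains every attribute of U2, so U1 ∩ U2 → U2. The join is lossless.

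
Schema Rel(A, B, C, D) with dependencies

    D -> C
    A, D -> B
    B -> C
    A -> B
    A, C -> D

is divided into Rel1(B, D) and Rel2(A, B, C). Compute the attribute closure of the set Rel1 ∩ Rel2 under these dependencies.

Rel1 ∩ Rel2 = {B}.
B → C applies, adding C
Closure: {B, C}.

B, C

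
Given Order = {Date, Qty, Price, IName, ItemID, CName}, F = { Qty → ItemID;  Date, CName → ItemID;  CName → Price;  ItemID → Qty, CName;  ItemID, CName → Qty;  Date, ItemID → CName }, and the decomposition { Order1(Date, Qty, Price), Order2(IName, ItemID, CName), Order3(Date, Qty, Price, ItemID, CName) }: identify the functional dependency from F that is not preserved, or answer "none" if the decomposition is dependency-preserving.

Qty → ItemID lies within Order3.
Date, CName → ItemID lies within Order3.
CName → Price lies within Order3.
ItemID → Qty, CName lies within Order3.
ItemID, CName → Qty lies within Order3.
Date, ItemID → CName lies within Order3.
Every dependency is enforceable on the fragments, so the decomposition is dependency-preserving.

none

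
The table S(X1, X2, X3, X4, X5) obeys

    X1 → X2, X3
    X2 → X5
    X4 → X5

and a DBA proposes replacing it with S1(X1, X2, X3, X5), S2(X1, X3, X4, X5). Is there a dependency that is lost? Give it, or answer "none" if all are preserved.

X1 → X2, X3 lies within S1.
X2 → X5 lies within S1.
X4 → X5 lies within S2.
Every dependency is enforceable on the fragments, so the decomposition is dependency-preserving.

none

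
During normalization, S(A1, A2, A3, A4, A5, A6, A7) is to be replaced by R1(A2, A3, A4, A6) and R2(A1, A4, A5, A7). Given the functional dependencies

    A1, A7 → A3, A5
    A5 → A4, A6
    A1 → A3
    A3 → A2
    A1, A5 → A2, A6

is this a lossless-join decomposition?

Common attributes: R1 ∩ R2 = {A4}.
No dependency enlarges {A4}, so (A4)⁺ = {A4}.
The closure contains neither all of R1 = {A2, A3, A4, A6} nor all of R2 = {A1, A4, A5, A7}, so the common attributes are not a superkey of either fragment. The join is lossy.

No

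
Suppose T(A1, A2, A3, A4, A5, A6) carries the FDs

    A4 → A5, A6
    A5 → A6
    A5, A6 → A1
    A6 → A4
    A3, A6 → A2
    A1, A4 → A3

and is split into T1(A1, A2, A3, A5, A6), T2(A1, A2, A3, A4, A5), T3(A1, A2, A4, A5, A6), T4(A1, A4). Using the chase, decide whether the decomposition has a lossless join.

Chase test. Columns are A1, A2, A3, A4, A5, A6; row i has aⱼ where attribute j ∈ Ti, else bᵢⱼ.
Initial tableau (one row per fragment):
  row 1: a1 a2 a3 b14 a5 a6
  row 2: a1 a2 a3 a4 a5 b26
  row 3: a1 a2 b33 a4 a5 a6
  row 4: a1 b42 b43 a4 b45 b46
Rows 2 and 3 agree on A4; apply A4→A5, A6 and equate their A5, A6 entries.
Rows 2 and 4 agree on A4; apply A4→A5, A6 and equate their A5, A6 entries.
Rows 1 and 2 agree on A6; apply A6→A4 and equate their A4 entries.
Rows 1 and 3 agree on A1, A4; apply A1, A4→A3 and equate their A3 entries.
Rows 1 and 4 agree on A1, A4; apply A1, A4→A3 and equate their A3 entries.
Rows 1 and 4 agree on A3, A6; apply A3, A6→A2 and equate their A2 entries.
Row 1 is now all distinguished symbols — the join is lossless.

Yes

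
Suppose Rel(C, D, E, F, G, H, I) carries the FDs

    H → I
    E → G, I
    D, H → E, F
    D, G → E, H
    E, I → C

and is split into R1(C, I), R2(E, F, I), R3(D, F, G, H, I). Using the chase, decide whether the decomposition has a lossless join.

Chase test. Columns are C, D, E, F, G, H, I; row i has aⱼ where attribute j ∈ Ri, else bᵢⱼ.
Initial tableau (one row per fragment):
  row 1: a1 b12 b13 b14 b15 b16 a7
  row 2: b21 b22 a3 a4 b25 b26 a7
  row 3: b31 a2 b33 a4 a5 a6 a7
No row becomes fully distinguished — the join is lossy.

No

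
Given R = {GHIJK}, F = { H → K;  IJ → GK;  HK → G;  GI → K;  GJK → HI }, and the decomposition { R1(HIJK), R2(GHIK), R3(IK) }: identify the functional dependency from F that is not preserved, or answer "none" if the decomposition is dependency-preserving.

Check GJK → HI: no single fragment contains all of {GHIJK}, and the restricted closure of {GJK} across the fragments never reaches {HI}.
H → K is preserved.
IJ → GK is preserved.
HK → G is preserved.
GI → K is preserved.

GJK → HI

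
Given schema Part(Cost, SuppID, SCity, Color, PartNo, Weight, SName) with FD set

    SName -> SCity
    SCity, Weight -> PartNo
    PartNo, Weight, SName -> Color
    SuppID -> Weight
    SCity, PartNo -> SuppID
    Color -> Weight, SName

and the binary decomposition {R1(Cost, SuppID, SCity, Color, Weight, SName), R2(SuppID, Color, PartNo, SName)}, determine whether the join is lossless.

Yes

Common attributes: R1 ∩ R2 = {SuppID, Color, SName}.
Closure of {SuppID, Color, SName}: SName → SCity applies, adding SCity; SuppID → Weight applies, adding Weight; SCity, Weight → PartNo applies, adding PartNo. So (SuppID, Color, SName)⁺ = {SuppID, SCity, Color, PartNo, Weight, SName}.
This closure contains every attribute of R2, so R1 ∩ R2 → R2. The join is lossless.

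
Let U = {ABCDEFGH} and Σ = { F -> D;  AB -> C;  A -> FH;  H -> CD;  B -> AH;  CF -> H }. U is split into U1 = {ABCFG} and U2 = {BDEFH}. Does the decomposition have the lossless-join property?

Common attributes: U1 ∩ U2 = {BF}.
Closure of {BF}: F → D applies, adding D; B → AH applies, adding AH; AB → C applies, adding C. So (BF)⁺ = {ABCDFH}.
The closure contains neither all of U1 = {ABCFG} nor all of U2 = {BDEFH}, so the common attributes are not a superkey of either fragment. The join is lossy.

No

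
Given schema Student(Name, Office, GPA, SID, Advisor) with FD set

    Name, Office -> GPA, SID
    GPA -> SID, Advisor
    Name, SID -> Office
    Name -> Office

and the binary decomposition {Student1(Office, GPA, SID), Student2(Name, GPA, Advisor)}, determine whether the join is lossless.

Common attributes: Student1 ∩ Student2 = {GPA}.
Closure of {GPA}: GPA → SID, Advisor applies, adding SID, Advisor. So (GPA)⁺ = {GPA, SID, Advisor}.
The closure contains neither all of Student1 = {Office, GPA, SID} nor all of Student2 = {Name, GPA, Advisor}, so the common attributes are not a superkey of either fragment. The join is lossy.

No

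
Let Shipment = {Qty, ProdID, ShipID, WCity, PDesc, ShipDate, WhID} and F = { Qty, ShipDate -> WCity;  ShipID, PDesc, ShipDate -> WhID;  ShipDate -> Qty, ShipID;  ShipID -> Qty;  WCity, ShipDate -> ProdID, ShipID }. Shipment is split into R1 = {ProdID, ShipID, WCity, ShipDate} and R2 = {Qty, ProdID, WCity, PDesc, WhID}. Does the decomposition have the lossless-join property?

Common attributes: R1 ∩ R2 = {ProdID, WCity}.
No dependency enlarges {ProdID, WCity}, so (ProdID, WCity)⁺ = {ProdID, WCity}.
The closure contains neither all of R1 = {ProdID, ShipID, WCity, ShipDate} nor all of R2 = {Qty, ProdID, WCity, PDesc, WhID}, so the common attributes are not a superkey of either fragment. The join is lossy.

No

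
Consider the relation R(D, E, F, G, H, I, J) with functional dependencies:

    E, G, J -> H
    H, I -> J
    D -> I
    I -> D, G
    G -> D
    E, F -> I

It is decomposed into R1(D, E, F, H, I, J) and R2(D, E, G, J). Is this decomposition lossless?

Yes

Common attributes: R1 ∩ R2 = {D, E, J}.
Closure of {D, E, J}: D → I applies, adding I; I → D, G applies, adding G; E, G, J → H applies, adding H. So (D, E, J)⁺ = {D, E, G, H, I, J}.
This closure contains every attribute of R2, so R1 ∩ R2 → R2. The join is lossless.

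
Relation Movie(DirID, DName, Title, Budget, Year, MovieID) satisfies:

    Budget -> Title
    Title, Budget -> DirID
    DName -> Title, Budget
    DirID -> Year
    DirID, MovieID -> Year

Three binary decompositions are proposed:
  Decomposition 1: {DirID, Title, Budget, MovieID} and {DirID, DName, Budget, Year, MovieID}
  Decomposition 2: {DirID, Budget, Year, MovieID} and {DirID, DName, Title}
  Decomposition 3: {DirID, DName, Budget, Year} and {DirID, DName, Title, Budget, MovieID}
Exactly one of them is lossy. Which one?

Decomposition 1: common = {DirID, Budget, MovieID}, closure = {DirID, Title, Budget, Year, MovieID} → lossless.
Decomposition 2: common = {DirID}, closure = {DirID, Year} → lossy.
Decomposition 3: common = {DirID, DName, Budget}, closure = {DirID, DName, Title, Budget, Year} → lossless.

Decomposition 2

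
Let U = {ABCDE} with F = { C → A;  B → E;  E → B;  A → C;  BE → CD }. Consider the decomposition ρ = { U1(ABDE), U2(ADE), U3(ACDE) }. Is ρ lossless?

Chase test. Columns are ABCDE; row i has aⱼ where attribute j ∈ Ui, else bᵢⱼ.
Initial tableau (one row per fragment):
  row 1: a1 a2 b13 a4 a5
  row 2: a1 b22 b23 a4 a5
  row 3: a1 b32 a3 a4 a5
Rows 1 and 2 agree on E; apply E→B and equate their B entries.
Rows 1 and 3 agree on E; apply E→B and equate their B entries.
Rows 1 and 2 agree on A; apply A→C and equate their C entries.
Rows 1 and 3 agree on A; apply A→C and equate their C entries.
Row 1 is now all distinguished symbols — the join is lossless.

Yes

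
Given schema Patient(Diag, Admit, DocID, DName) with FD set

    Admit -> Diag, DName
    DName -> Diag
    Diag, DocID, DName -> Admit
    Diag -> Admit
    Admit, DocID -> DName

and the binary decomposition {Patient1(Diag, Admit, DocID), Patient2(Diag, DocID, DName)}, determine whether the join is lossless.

Common attributes: Patient1 ∩ Patient2 = {Diag, DocID}.
Closure of {Diag, DocID}: Diag → Admit applies, adding Admit; Admit, DocID → DName applies, adding DName. So (Diag, DocID)⁺ = {Diag, Admit, DocID, DName}.
This closure contains every attribute of Patient1, so Patient1 ∩ Patient2 → Patient1. The join is lossless.

Yes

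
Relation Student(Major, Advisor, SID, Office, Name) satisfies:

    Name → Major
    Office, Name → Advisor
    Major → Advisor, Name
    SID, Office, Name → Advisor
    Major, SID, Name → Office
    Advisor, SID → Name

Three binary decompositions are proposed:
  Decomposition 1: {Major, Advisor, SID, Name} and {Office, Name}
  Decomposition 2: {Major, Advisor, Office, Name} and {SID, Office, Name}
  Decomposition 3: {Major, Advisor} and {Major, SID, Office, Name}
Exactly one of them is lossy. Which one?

Decomposition 1: common = {Name}, closure = {Major, Advisor, Name} → lossy.
Decomposition 2: common = {Office, Name}, closure = {Major, Advisor, Office, Name} → lossless.
Decomposition 3: common = {Major}, closure = {Major, Advisor, Name} → lossless.

Decomposition 1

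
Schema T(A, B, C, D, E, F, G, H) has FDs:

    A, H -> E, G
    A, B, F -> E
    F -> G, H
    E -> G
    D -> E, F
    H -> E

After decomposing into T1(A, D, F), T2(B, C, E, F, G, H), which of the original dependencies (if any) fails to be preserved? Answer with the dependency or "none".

A, H → E, G: restricted closure across fragments reaches E, G.
A, B, F → E: restricted closure across fragments reaches E.
F → G, H lies within T2.
E → G lies within T2.
D → E, F: restricted closure across fragments reaches E, F.
H → E lies within T2.
Every dependency is enforceable on the fragments, so the decomposition is dependency-preserving.

none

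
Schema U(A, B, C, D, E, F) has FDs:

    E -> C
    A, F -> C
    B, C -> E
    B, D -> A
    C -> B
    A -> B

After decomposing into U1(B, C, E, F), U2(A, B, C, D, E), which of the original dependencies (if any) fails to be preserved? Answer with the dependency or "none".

A, F -> C

Check A, F → C: no single fragment contains all of {A, C, F}, and the restricted closure of {A, F} across the fragments never reaches {C}.
E → C is preserved.
B, C → E is preserved.
B, D → A is preserved.
C → B is preserved.
A → B is preserved.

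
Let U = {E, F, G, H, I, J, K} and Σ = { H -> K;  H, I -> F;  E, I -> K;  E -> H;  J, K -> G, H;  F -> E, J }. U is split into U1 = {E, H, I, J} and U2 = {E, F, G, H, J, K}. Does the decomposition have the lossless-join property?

No

Common attributes: U1 ∩ U2 = {E, H, J}.
Closure of {E, H, J}: H → K applies, adding K; J, K → G, H applies, adding G. So (E, H, J)⁺ = {E, G, H, J, K}.
The closure contains neither all of U1 = {E, H, I, J} nor all of U2 = {E, F, G, H, J, K}, so the common attributes are not a superkey of either fragment. The join is lossy.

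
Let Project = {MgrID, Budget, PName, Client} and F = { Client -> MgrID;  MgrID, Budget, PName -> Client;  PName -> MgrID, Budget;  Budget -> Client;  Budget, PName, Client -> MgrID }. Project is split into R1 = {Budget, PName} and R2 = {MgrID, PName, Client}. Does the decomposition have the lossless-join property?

Common attributes: R1 ∩ R2 = {PName}.
Closure of {PName}: PName → MgrID, Budget applies, adding MgrID, Budget; Budget → Client applies, adding Client. So (PName)⁺ = {MgrID, Budget, PName, Client}.
This closure contains every attribute of R1, so R1 ∩ R2 → R1. The join is lossless.

Yes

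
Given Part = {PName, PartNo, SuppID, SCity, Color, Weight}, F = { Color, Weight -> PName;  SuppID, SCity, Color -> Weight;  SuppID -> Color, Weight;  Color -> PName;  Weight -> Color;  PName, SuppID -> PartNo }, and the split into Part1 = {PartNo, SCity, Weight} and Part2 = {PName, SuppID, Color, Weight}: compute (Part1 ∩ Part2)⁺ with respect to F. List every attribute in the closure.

Part1 ∩ Part2 = {Weight}.
Weight → Color applies, adding Color
Color, Weight → PName applies, adding PName
Closure: {PName, Color, Weight}.

PName, Color, Weight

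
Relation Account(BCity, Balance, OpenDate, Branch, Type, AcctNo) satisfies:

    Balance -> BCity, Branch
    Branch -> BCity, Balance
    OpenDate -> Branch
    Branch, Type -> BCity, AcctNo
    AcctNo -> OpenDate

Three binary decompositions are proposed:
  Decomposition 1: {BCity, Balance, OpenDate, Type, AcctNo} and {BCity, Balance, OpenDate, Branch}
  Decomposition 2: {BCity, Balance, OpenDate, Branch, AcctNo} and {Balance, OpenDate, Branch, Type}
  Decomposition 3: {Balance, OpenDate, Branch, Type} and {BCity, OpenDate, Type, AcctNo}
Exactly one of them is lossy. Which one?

Decomposition 2

Decomposition 1: common = {BCity, Balance, OpenDate}, closure = {BCity, Balance, OpenDate, Branch} → lossless.
Decomposition 2: common = {Balance, OpenDate, Branch}, closure = {BCity, Balance, OpenDate, Branch} → lossy.
Decomposition 3: common = {OpenDate, Type}, closure = {BCity, Balance, OpenDate, Branch, Type, AcctNo} → lossless.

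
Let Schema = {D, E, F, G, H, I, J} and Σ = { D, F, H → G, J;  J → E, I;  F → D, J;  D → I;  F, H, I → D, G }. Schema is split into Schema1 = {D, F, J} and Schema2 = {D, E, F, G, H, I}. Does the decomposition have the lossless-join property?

Yes

Common attributes: Schema1 ∩ Schema2 = {D, F}.
Closure of {D, F}: F → D, J applies, adding J; D → I applies, adding I; J → E, I applies, adding E. So (D, F)⁺ = {D, E, F, I, J}.
This closure contains every attribute of Schema1, so Schema1 ∩ Schema2 → Schema1. The join is lossless.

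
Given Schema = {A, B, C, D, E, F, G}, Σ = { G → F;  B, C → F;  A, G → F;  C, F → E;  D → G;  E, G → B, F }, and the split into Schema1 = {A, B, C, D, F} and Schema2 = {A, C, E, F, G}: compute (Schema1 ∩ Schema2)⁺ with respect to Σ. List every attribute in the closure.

Schema1 ∩ Schema2 = {A, C, F}.
C, F → E applies, adding E
Closure: {A, C, E, F}.

A, C, E, F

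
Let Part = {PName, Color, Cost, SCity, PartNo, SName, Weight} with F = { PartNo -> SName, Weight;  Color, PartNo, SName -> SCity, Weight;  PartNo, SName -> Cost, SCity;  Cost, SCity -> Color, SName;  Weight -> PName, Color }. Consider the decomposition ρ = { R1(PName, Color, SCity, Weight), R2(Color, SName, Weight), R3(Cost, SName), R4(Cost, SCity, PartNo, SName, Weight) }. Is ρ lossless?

Yes

Chase test. Columns are PName, Color, Cost, SCity, PartNo, SName, Weight; row i has aⱼ where attribute j ∈ Ri, else bᵢⱼ.
Initial tableau (one row per fragment):
  row 1: a1 a2 b13 a4 b15 b16 a7
  row 2: b21 a2 b23 b24 b25 a6 a7
  row 3: b31 b32 a3 b34 b35 a6 b37
  row 4: b41 b42 a3 a4 a5 a6 a7
Rows 1 and 2 agree on Weight; apply Weight→PName, Color and equate their PName, Color entries.
Rows 1 and 4 agree on Weight; apply Weight→PName, Color and equate their PName, Color entries.
Row 4 is now all distinguished symbols — the join is lossless.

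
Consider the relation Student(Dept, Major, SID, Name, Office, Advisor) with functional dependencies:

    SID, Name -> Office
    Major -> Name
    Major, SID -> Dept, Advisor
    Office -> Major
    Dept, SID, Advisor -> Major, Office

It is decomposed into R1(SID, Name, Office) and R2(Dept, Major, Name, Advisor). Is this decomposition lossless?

Common attributes: R1 ∩ R2 = {Name}.
No dependency enlarges {Name}, so (Name)⁺ = {Name}.
The closure contains neither all of R1 = {SID, Name, Office} nor all of R2 = {Dept, Major, Name, Advisor}, so the common attributes are not a superkey of either fragment. The join is lossy.

No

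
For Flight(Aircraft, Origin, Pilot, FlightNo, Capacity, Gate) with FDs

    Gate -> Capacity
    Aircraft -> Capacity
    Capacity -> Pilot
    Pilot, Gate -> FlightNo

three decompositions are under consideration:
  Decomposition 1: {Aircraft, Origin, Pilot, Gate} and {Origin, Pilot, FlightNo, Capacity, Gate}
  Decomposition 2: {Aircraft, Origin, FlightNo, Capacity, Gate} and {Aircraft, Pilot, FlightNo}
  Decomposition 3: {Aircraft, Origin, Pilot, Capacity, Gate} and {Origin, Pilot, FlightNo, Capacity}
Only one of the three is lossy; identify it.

Decomposition 3

Decomposition 1: common = {Origin, Pilot, Gate}, closure = {Origin, Pilot, FlightNo, Capacity, Gate} → lossless.
Decomposition 2: common = {Aircraft, FlightNo}, closure = {Aircraft, Pilot, FlightNo, Capacity} → lossless.
Decomposition 3: common = {Origin, Pilot, Capacity}, closure = {Origin, Pilot, Capacity} → lossy.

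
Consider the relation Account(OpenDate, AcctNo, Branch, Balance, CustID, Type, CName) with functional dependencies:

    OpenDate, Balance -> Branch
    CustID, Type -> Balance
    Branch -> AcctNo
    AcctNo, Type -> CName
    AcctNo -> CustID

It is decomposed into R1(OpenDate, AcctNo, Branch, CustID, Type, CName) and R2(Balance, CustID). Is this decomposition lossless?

Common attributes: R1 ∩ R2 = {CustID}.
No dependency enlarges {CustID}, so (CustID)⁺ = {CustID}.
The closure contains neither all of R1 = {OpenDate, AcctNo, Branch, CustID, Type, CName} nor all of R2 = {Balance, CustID}, so the common attributes are not a superkey of either fragment. The join is lossy.

No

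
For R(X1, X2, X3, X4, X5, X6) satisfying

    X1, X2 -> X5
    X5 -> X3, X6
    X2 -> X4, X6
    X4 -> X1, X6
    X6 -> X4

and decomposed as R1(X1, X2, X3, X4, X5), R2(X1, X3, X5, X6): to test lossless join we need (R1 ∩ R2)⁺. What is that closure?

X1, X3, X4, X5, X6

R1 ∩ R2 = {X1, X3, X5}.
X5 → X3, X6 applies, adding X6
X6 → X4 applies, adding X4
Closure: {X1, X3, X4, X5, X6}.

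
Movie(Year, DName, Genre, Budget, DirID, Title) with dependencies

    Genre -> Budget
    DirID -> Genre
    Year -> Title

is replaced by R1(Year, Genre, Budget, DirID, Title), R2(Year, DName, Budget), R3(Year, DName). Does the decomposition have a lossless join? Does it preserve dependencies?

lossy but dependency-preserving

Lossless test (chase): Rows 1 and 2 agree on Year; apply Year→Title and equate their Title entries. Rows 1 and 3 agree on Year; apply Year→Title and equate their Title entries. No row becomes fully distinguished — the join is lossy.
Dependency preservation: every FD's attributes lie within a single fragment, so each can be enforced locally — preserved.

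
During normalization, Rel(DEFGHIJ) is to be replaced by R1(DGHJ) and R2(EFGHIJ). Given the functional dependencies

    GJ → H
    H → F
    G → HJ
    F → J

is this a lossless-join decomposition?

No

Common attributes: R1 ∩ R2 = {GHJ}.
Closure of {GHJ}: H → F applies, adding F. So (GHJ)⁺ = {FGHJ}.
The closure contains neither all of R1 = {DGHJ} nor all of R2 = {EFGHIJ}, so the common attributes are not a superkey of either fragment. The join is lossy.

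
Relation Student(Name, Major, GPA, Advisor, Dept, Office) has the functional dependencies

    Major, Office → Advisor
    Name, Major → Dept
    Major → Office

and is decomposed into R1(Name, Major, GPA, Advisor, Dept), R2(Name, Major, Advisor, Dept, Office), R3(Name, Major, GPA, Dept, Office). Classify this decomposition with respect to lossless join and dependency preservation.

lossless and dependency-preserving

Lossless test (chase): Rows 2 and 3 agree on Major, Office; apply Major, Office→Advisor and equate their Advisor entries. Rows 1 and 2 agree on Major; apply Major→Office and equate their Office entries. Row 1 is now all distinguished symbols — the join is lossless.
Dependency preservation: every FD's attributes lie within a single fragment, so each can be enforced locally — preserved.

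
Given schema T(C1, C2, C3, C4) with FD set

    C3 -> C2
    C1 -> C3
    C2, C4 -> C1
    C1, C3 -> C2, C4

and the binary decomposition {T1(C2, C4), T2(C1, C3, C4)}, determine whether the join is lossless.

Common attributes: T1 ∩ T2 = {C4}.
No dependency enlarges {C4}, so (C4)⁺ = {C4}.
The closure contains neither all of T1 = {C2, C4} nor all of T2 = {C1, C3, C4}, so the common attributes are not a superkey of either fragment. The join is lossy.

No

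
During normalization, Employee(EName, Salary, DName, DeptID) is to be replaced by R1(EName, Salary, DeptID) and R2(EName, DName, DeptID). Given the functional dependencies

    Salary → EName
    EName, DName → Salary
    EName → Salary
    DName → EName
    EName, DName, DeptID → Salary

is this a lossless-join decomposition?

Common attributes: R1 ∩ R2 = {EName, DeptID}.
Closure of {EName, DeptID}: EName → Salary applies, adding Salary. So (EName, DeptID)⁺ = {EName, Salary, DeptID}.
This closure contains every attribute of R1, so R1 ∩ R2 → R1. The join is lossless.

Yes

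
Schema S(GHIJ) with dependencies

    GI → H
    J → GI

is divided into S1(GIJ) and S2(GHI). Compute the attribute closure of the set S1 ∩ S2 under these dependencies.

S1 ∩ S2 = {GI}.
GI → H applies, adding H
Closure: {GHI}.

GHI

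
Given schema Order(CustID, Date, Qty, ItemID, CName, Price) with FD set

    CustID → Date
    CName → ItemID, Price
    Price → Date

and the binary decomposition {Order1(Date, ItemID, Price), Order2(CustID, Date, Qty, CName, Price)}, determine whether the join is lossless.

No

Common attributes: Order1 ∩ Order2 = {Date, Price}.
No dependency enlarges {Date, Price}, so (Date, Price)⁺ = {Date, Price}.
The closure contains neither all of Order1 = {Date, ItemID, Price} nor all of Order2 = {CustID, Date, Qty, CName, Price}, so the common attributes are not a superkey of either fragment. The join is lossy.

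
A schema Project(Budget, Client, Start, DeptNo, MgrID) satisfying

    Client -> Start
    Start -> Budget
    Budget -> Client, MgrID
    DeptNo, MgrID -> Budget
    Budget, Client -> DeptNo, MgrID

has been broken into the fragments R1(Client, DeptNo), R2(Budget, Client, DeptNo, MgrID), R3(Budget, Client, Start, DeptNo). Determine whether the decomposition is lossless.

Yes

Chase test. Columns are Budget, Client, Start, DeptNo, MgrID; row i has aⱼ where attribute j ∈ Ri, else bᵢⱼ.
Initial tableau (one row per fragment):
  row 1: b11 a2 b13 a4 b15
  row 2: a1 a2 b23 a4 a5
  row 3: a1 a2 a3 a4 b35
Rows 1 and 2 agree on Client; apply Client→Start and equate their Start entries.
Rows 1 and 3 agree on Client; apply Client→Start and equate their Start entries.
Rows 1 and 2 agree on Start; apply Start→Budget and equate their Budget entries.
Rows 1 and 2 agree on Budget; apply Budget→Client, MgrID and equate their Client, MgrID entries.
Rows 1 and 3 agree on Budget; apply Budget→Client, MgrID and equate their Client, MgrID entries.
Row 1 is now all distinguished symbols — the join is lossless.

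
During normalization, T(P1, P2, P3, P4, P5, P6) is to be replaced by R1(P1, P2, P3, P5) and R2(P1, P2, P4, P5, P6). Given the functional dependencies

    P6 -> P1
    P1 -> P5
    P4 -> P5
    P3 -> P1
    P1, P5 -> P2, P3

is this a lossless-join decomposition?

Common attributes: R1 ∩ R2 = {P1, P2, P5}.
Closure of {P1, P2, P5}: P1, P5 → P2, P3 applies, adding P3. So (P1, P2, P5)⁺ = {P1, P2, P3, P5}.
This closure contains every attribute of R1, so R1 ∩ R2 → R1. The join is lossless.

Yes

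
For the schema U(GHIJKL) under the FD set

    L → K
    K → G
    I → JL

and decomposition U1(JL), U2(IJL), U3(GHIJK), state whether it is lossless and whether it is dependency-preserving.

Lossless test (chase): Rows 1 and 2 agree on L; apply L→K and equate their K entries. Rows 1 and 2 agree on K; apply K→G and equate their G entries. Rows 2 and 3 agree on I; apply I→JL and equate their JL entries. Rows 1 and 3 agree on L; apply L→K and equate their K entries. Rows 1 and 3 agree on K; apply K→G and equate their G entries. Row 3 is now all distinguished symbols — the join is lossless.
Dependency preservation: the restricted closure of {L} across the fragments never reaches {K}, so L → K cannot be enforced without a join — not preserved.

lossless but not dependency-preserving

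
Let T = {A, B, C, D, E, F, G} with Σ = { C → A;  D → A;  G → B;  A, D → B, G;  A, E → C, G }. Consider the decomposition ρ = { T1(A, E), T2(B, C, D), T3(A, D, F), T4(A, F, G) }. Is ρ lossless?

No

Chase test. Columns are A, B, C, D, E, F, G; row i has aⱼ where attribute j ∈ Ti, else bᵢⱼ.
Initial tableau (one row per fragment):
  row 1: a1 b12 b13 b14 a5 b16 b17
  row 2: b21 a2 a3 a4 b25 b26 b27
  row 3: a1 b32 b33 a4 b35 a6 b37
  row 4: a1 b42 b43 b44 b45 a6 a7
Rows 2 and 3 agree on D; apply D→A and equate their A entries.
Rows 2 and 3 agree on A, D; apply A, D→B, G and equate their B, G entries.
No row becomes fully distinguished — the join is lossy.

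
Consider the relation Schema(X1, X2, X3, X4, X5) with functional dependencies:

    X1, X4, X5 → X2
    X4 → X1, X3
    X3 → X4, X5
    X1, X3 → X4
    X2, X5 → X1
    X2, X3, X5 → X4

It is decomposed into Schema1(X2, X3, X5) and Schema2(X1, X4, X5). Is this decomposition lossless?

Common attributes: Schema1 ∩ Schema2 = {X5}.
No dependency enlarges {X5}, so (X5)⁺ = {X5}.
The closure contains neither all of Schema1 = {X2, X3, X5} nor all of Schema2 = {X1, X4, X5}, so the common attributes are not a superkey of either fragment. The join is lossy.

No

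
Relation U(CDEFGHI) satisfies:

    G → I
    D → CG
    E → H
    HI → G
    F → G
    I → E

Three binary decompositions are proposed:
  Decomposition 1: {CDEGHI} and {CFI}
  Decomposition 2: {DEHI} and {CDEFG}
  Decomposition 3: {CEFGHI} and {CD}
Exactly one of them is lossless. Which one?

Decomposition 2

Decomposition 1: common = {CI}, closure = {CEGHI} → lossy.
Decomposition 2: common = {DE}, closure = {CDEGHI} → lossless.
Decomposition 3: common = {C}, closure = {C} → lossy.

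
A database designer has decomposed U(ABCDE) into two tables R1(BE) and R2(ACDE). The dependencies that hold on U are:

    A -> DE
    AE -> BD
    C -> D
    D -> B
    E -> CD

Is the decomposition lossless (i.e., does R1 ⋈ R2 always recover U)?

Common attributes: R1 ∩ R2 = {E}.
Closure of {E}: E → CD applies, adding CD; D → B applies, adding B. So (E)⁺ = {BCDE}.
This closure contains every attribute of R1, so R1 ∩ R2 → R1. The join is lossless.

Yes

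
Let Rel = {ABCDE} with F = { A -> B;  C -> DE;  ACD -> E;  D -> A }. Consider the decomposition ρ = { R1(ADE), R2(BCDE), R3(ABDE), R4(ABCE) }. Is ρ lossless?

Chase test. Columns are ABCDE; row i has aⱼ where attribute j ∈ Ri, else bᵢⱼ.
Initial tableau (one row per fragment):
  row 1: a1 b12 b13 a4 a5
  row 2: b21 a2 a3 a4 a5
  row 3: a1 a2 b33 a4 a5
  row 4: a1 a2 a3 b44 a5
Rows 1 and 3 agree on A; apply A→B and equate their B entries.
Rows 2 and 4 agree on C; apply C→DE and equate their DE entries.
Rows 1 and 2 agree on D; apply D→A and equate their A entries.
Row 2 is now all distinguished symbols — the join is lossless.

Yes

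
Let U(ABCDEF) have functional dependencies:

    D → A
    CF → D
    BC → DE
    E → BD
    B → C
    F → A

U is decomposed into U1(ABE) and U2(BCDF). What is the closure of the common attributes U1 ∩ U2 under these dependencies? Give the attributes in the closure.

ABCDE

U1 ∩ U2 = {B}.
B → C applies, adding C
BC → DE applies, adding DE
D → A applies, adding A
Closure: {ABCDE}.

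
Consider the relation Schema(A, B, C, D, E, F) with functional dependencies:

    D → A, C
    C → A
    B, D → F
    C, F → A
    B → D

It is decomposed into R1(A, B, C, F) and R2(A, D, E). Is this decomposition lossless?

Common attributes: R1 ∩ R2 = {A}.
No dependency enlarges {A}, so (A)⁺ = {A}.
The closure contains neither all of R1 = {A, B, C, F} nor all of R2 = {A, D, E}, so the common attributes are not a superkey of either fragment. The join is lossy.

No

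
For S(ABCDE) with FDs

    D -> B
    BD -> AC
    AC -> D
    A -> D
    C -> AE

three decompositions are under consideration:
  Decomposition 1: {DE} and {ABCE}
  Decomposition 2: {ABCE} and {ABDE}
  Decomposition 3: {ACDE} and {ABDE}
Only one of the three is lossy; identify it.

Decomposition 1

Decomposition 1: common = {E}, closure = {E} → lossy.
Decomposition 2: common = {ABE}, closure = {ABCDE} → lossless.
Decomposition 3: common = {ADE}, closure = {ABCDE} → lossless.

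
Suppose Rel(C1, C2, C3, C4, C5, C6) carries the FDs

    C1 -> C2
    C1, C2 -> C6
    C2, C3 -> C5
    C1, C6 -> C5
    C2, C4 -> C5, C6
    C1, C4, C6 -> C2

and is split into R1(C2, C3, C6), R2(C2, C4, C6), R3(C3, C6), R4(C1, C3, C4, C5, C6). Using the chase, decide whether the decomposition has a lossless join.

No

Chase test. Columns are C1, C2, C3, C4, C5, C6; row i has aⱼ where attribute j ∈ Ri, else bᵢⱼ.
Initial tableau (one row per fragment):
  row 1: b11 a2 a3 b14 b15 a6
  row 2: b21 a2 b23 a4 b25 a6
  row 3: b31 b32 a3 b34 b35 a6
  row 4: a1 b42 a3 a4 a5 a6
No row becomes fully distinguished — the join is lossy.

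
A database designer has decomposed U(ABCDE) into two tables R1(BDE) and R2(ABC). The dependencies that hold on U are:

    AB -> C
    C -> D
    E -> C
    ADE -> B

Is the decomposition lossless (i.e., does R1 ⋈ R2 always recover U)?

Common attributes: R1 ∩ R2 = {B}.
No dependency enlarges {B}, so (B)⁺ = {B}.
The closure contains neither all of R1 = {BDE} nor all of R2 = {ABC}, so the common attributes are not a superkey of either fragment. The join is lossy.

No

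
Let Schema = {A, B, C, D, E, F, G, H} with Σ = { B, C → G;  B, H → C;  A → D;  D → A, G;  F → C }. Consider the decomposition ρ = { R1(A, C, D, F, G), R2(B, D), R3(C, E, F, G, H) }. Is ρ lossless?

Chase test. Columns are A, B, C, D, E, F, G, H; row i has aⱼ where attribute j ∈ Ri, else bᵢⱼ.
Initial tableau (one row per fragment):
  row 1: a1 b12 a3 a4 b15 a6 a7 b18
  row 2: b21 a2 b23 a4 b25 b26 b27 b28
  row 3: b31 b32 a3 b34 a5 a6 a7 a8
Rows 1 and 2 agree on D; apply D→A, G and equate their A, G entries.
No row becomes fully distinguished — the join is lossy.

No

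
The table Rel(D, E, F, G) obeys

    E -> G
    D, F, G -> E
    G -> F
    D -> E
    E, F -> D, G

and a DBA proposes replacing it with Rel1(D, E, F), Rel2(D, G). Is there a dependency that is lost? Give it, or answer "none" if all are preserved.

Check G → F: no single fragment contains all of {F, G}, and the restricted closure of {G} across the fragments never reaches {F}.
E → G is preserved.
D, F, G → E is preserved.
D → E is preserved.
E, F → D, G is preserved.

G -> F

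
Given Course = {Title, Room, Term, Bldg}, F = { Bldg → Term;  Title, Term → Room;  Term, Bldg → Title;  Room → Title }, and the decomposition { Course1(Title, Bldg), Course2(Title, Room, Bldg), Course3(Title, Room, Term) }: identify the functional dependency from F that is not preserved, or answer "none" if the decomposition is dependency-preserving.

Bldg → Term

Check Bldg → Term: no single fragment contains all of {Term, Bldg}, and the restricted closure of {Bldg} across the fragments never reaches {Term}.
Title, Term → Room is preserved.
Term, Bldg → Title is preserved.
Room → Title is preserved.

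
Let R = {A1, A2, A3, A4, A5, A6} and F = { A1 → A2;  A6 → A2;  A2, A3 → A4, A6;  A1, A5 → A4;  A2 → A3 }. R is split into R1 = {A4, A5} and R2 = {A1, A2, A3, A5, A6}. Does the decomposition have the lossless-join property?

Common attributes: R1 ∩ R2 = {A5}.
No dependency enlarges {A5}, so (A5)⁺ = {A5}.
The closure contains neither all of R1 = {A4, A5} nor all of R2 = {A1, A2, A3, A5, A6}, so the common attributes are not a superkey of either fragment. The join is lossy.

No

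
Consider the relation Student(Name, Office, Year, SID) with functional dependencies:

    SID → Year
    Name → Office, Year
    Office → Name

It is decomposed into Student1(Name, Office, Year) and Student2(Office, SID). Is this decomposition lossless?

Yes

Common attributes: Student1 ∩ Student2 = {Office}.
Closure of {Office}: Office → Name applies, adding Name; Name → Office, Year applies, adding Year. So (Office)⁺ = {Name, Office, Year}.
This closure contains every attribute of Student1, so Student1 ∩ Student2 → Student1. The join is lossless.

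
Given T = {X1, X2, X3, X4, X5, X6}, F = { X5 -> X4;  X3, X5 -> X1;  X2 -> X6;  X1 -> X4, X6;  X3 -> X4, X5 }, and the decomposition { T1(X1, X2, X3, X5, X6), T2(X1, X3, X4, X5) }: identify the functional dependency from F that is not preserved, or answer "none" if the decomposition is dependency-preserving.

X5 → X4 lies within T2.
X3, X5 → X1 lies within T1.
X2 → X6 lies within T1.
X1 → X4, X6: restricted closure across fragments reaches X4, X6.
X3 → X4, X5 lies within T2.
Every dependency is enforceable on the fragments, so the decomposition is dependency-preserving.

none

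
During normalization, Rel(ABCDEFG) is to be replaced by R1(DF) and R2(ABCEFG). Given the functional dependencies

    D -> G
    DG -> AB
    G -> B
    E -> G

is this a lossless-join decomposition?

Common attributes: R1 ∩ R2 = {F}.
No dependency enlarges {F}, so (F)⁺ = {F}.
The closure contains neither all of R1 = {DF} nor all of R2 = {ABCEFG}, so the common attributes are not a superkey of either fragment. The join is lossy.

No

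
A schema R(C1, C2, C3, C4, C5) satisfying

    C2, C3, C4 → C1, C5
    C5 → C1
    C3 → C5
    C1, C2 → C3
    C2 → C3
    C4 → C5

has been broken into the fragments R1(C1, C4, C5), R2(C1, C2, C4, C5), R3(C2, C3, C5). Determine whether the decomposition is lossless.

Yes

Chase test. Columns are C1, C2, C3, C4, C5; row i has aⱼ where attribute j ∈ Ri, else bᵢⱼ.
Initial tableau (one row per fragment):
  row 1: a1 b12 b13 a4 a5
  row 2: a1 a2 b23 a4 a5
  row 3: b31 a2 a3 b34 a5
Rows 1 and 3 agree on C5; apply C5→C1 and equate their C1 entries.
Rows 2 and 3 agree on C1, C2; apply C1, C2→C3 and equate their C3 entries.
Row 2 is now all distinguished symbols — the join is lossless.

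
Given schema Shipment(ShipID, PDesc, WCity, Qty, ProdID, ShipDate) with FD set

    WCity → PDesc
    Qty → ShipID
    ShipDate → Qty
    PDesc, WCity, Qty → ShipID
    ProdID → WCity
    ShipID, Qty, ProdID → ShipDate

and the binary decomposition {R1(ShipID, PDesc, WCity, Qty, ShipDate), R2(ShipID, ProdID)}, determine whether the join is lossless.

No

Common attributes: R1 ∩ R2 = {ShipID}.
No dependency enlarges {ShipID}, so (ShipID)⁺ = {ShipID}.
The closure contains neither all of R1 = {ShipID, PDesc, WCity, Qty, ShipDate} nor all of R2 = {ShipID, ProdID}, so the common attributes are not a superkey of either fragment. The join is lossy.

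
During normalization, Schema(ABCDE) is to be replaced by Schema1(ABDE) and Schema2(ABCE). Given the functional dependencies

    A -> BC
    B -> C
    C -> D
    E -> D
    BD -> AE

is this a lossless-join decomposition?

Common attributes: Schema1 ∩ Schema2 = {ABE}.
Closure of {ABE}: A → BC applies, adding C; C → D applies, adding D. So (ABE)⁺ = {ABCDE}.
This closure contains every attribute of Schema1, so Schema1 ∩ Schema2 → Schema1. The join is lossless.

Yes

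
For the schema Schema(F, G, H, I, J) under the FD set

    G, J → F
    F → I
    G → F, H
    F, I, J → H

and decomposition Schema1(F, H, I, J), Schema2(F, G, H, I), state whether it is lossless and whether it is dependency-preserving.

lossy but dependency-preserving

Lossless test: (F, H, I)⁺ = {F, H, I}, which is a superkey of neither fragment — lossy.
Dependency preservation: G, J → F is not contained in any single fragment, but the restricted closure of its left-hand side across the fragments still reaches the right-hand side; the remaining FDs each lie inside some fragment. All dependencies are preserved.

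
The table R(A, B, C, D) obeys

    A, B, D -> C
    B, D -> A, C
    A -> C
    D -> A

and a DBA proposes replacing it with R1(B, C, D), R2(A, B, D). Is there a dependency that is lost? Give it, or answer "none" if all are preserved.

Check A → C: no single fragment contains all of {A, C}, and the restricted closure of {A} across the fragments never reaches {C}.
A, B, D → C is preserved.
B, D → A, C is preserved.
D → A is preserved.

A -> C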